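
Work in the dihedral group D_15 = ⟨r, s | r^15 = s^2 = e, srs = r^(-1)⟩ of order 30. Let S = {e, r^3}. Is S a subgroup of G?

No

r^3 ∈ S but its inverse r^12 ∉ S, so S is not a subgroup.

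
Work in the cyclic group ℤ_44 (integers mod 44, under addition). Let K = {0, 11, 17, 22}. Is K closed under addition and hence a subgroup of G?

No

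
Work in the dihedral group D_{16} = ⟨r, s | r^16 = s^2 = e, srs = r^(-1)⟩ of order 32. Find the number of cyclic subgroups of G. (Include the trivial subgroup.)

Each element a generates a cyclic subgroup ⟨a⟩; distinct elements may generate the same one (a cyclic group of order d has φ(d) generators).
Cyclic subgroups by order — order 1: 1; order 2: 17; order 4: 1; order 8: 1; order 16: 1.
Total: 21.

21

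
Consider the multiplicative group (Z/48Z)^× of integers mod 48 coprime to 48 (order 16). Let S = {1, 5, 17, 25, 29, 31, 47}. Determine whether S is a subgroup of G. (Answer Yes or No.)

|S| = 7 does not divide |G| = 16, so by Lagrange S is not a subgroup.

No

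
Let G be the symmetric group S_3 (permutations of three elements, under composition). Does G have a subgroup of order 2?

2 | 6. A subgroup of order 2 is {e, (1 2)}.

Yes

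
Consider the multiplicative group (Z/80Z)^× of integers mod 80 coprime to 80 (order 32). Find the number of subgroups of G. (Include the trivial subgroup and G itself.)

|G| = 32, so by Lagrange every subgroup order divides 32. Divisors: 1, 2, 4, 8, 16, 32.
Subgroups by order — order 1: 1; order 2: 7; order 4: 19; order 8: 19; order 16: 7; order 32: 1.
Total: 1 + 7 + 19 + 19 + 7 + 1 = 54.

54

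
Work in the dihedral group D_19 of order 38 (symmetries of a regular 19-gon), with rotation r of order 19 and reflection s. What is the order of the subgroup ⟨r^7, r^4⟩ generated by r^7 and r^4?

|⟨r^7⟩| = 19 and |⟨r^4⟩| = 19, so |H| is a multiple of lcm(19, 19) = 19 and divides |G| = 38.
Closing under the operation: H = {e, r, r^2, r^3, r^4, r^5, r^6, r^7, r^8, r^9, r^10, r^11, r^12, r^13, r^14, r^15, r^16, r^17, r^18}, so |H| = 19.

19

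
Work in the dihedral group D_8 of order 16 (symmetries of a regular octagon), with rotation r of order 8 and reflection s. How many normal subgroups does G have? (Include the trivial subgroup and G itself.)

7

G has 19 subgroups. Checking conjugation-invariance by order — order 1: 1/1 normal; order 2: 1/9 normal; order 4: 1/5 normal; order 8: 3/3 normal; order 16: 1/1 normal.
Total normal subgroups: 7.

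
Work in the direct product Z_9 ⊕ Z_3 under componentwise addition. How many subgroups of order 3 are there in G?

|G| = 27 and 3 | 27, so subgroups of order 3 are possible by Lagrange.
The subgroups of order 3 are: {(0,0), (0,1), (0,2)}; {(0,0), (3,0), (6,0)}; {(0,0), (3,1), (6,2)}; {(0,0), (3,2), (6,1)}.
So G has 4 subgroups of order 3.

4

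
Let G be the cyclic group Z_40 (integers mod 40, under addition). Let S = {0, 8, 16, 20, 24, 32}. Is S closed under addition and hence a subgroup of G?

No

|S| = 6 does not divide |G| = 40, so by Lagrange S is not a subgroup.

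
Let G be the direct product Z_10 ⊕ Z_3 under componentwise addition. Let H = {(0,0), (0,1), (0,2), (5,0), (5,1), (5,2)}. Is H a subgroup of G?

Yes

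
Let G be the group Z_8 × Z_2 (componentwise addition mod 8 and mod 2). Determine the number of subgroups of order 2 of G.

3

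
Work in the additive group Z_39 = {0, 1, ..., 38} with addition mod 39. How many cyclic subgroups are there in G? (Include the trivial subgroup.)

A cyclic subgroup of order d is generated by each of its φ(d) elements of order d, so the cyclic subgroups of order d number (#elements of order d)/φ(d).
Cyclic subgroups by order — order 1: 1; order 3: 1; order 13: 1; order 39: 1.
Total: 4.

4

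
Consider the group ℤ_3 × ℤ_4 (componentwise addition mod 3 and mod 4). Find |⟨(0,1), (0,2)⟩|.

4

|⟨(0,1)⟩| = 4 and |⟨(0,2)⟩| = 2, so |H| is a multiple of lcm(4, 2) = 4 and divides |G| = 12.
Closing under the operation: H = {(0,0), (0,1), (0,2), (0,3)}, so |H| = 4.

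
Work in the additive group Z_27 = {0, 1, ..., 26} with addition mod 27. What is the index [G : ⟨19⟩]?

|⟨19⟩| = 27 and |G| = 27.
By Lagrange, [G : H] = |G|/|H| = 27/27 = 1.

1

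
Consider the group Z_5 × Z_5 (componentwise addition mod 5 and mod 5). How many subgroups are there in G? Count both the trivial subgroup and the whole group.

8

|G| = 25, so by Lagrange every subgroup order divides 25. Divisors: 1, 5, 25.
Subgroups by order — order 1: 1; order 5: 6; order 25: 1.
Total: 1 + 6 + 1 = 8.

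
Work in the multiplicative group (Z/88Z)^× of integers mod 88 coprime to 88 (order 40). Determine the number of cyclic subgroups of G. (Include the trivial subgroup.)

Each element a generates a cyclic subgroup ⟨a⟩; distinct elements may generate the same one (a cyclic group of order d has φ(d) generators).
Cyclic subgroups by order — order 1: 1; order 2: 7; order 5: 1; order 10: 7.
Total: 16.

16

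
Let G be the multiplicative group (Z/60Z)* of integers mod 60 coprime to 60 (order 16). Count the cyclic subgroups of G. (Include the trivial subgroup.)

A cyclic subgroup of order d is generated by each of its φ(d) elements of order d, so the cyclic subgroups of order d number (#elements of order d)/φ(d).
Cyclic subgroups by order — order 1: 1; order 2: 7; order 4: 4.
Total: 12.

12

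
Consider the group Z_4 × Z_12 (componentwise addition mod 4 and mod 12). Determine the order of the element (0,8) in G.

3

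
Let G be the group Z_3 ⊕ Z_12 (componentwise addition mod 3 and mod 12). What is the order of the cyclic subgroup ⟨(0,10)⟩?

The order of (0,10) in Z_3 × Z_12 is lcm(ord(0) in Z_3, ord(10) in Z_12).
ord(0) = 1 and ord(10) = 6, so |⟨(0,10)⟩| = lcm(1, 6) = 6.

6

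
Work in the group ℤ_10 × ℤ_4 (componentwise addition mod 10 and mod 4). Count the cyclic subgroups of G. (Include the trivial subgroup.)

A cyclic subgroup of order d is generated by each of its φ(d) elements of order d, so the cyclic subgroups of order d number (#elements of order d)/φ(d).
Cyclic subgroups by order — order 1: 1; order 2: 3; order 4: 2; order 5: 1; order 10: 3; order 20: 2.
Total: 12.

12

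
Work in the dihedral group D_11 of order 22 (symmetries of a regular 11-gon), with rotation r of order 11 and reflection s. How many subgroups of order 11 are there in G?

|G| = 22 and 11 | 22, so subgroups of order 11 are possible by Lagrange.
The subgroups of order 11 are: {e, r, r^2, r^3, r^4, r^5, r^6, r^7, r^8, r^9, r^10}.
So G has 1 subgroup of order 11.

1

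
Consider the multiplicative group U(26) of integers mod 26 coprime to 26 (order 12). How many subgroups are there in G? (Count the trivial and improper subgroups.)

6

|G| = 12, so by Lagrange every subgroup order divides 12. Divisors: 1, 2, 3, 4, 6, 12.
Subgroups by order — order 1: 1; order 2: 1; order 3: 1; order 4: 1; order 6: 1; order 12: 1.
Total: 1 + 1 + 1 + 1 + 1 + 1 = 6.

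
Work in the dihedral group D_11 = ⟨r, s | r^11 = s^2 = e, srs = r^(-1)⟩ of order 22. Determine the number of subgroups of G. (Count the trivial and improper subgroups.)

|G| = 22, so by Lagrange every subgroup order divides 22. Divisors: 1, 2, 11, 22.
Subgroups by order — order 1: 1; order 2: 11; order 11: 1; order 22: 1.
Total: 1 + 11 + 1 + 1 = 14.

14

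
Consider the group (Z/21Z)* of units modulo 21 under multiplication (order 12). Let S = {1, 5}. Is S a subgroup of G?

5 ∈ S but its inverse 17 ∉ S, so S is not a subgroup.

No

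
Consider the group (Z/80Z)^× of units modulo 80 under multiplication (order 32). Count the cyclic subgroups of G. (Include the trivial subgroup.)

Each element a generates a cyclic subgroup ⟨a⟩; distinct elements may generate the same one (a cyclic group of order d has φ(d) generators).
Cyclic subgroups by order — order 1: 1; order 2: 7; order 4: 12.
Total: 20.

20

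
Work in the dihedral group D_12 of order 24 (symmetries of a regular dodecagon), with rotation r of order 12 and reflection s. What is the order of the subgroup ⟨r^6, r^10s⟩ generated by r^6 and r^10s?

|⟨r^6⟩| = 2 and |⟨r^10s⟩| = 2, so |H| is a multiple of lcm(2, 2) = 2 and divides |G| = 24.
Closing under the operation: H = {e, r^6, r^4s, r^10s}, so |H| = 4.

4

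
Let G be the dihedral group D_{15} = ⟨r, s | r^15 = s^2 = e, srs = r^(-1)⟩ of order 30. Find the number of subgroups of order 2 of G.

|G| = 30 and 2 | 30, so subgroups of order 2 are possible by Lagrange.
The subgroups of order 2 are: {e, r^10s}; {e, r^11s}; {e, r^12s}; {e, r^13s}; … (15 in all).
So G has 15 subgroups of order 2.

15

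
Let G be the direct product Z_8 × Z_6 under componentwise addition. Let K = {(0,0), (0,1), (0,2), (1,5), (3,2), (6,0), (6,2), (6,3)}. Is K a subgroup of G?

(0,1) ∈ K but its inverse (0,5) ∉ K, so K is not a subgroup.

No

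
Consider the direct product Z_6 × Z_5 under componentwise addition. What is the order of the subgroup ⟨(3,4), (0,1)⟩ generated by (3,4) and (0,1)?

10

|⟨(3,4)⟩| = 10 and |⟨(0,1)⟩| = 5, so |H| is a multiple of lcm(10, 5) = 10 and divides |G| = 30.
Closing under the operation: H = {(0,0), (0,1), (0,2), (0,3), (0,4), (3,0), (3,1), (3,2), (3,3), (3,4)}, so |H| = 10.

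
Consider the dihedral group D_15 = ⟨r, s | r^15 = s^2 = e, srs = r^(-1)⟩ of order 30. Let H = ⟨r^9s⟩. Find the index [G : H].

15

|⟨r^9s⟩| = 2 and |G| = 30.
By Lagrange, [G : H] = |G|/|H| = 30/2 = 15.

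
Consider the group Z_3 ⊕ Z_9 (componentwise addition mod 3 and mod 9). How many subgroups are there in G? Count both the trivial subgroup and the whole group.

|G| = 27, so by Lagrange every subgroup order divides 27. Divisors: 1, 3, 9, 27.
Subgroups by order — order 1: 1; order 3: 4; order 9: 4; order 27: 1.
Total: 1 + 4 + 4 + 1 = 10.

10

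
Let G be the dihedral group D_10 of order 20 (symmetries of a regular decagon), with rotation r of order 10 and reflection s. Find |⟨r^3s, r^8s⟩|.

|⟨r^3s⟩| = 2 and |⟨r^8s⟩| = 2, so |H| is a multiple of lcm(2, 2) = 2 and divides |G| = 20.
Closing under the operation: H = {e, r^5, r^3s, r^8s}, so |H| = 4.

4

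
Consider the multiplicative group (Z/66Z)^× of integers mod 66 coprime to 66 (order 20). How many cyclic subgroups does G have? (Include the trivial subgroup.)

Each element a generates a cyclic subgroup ⟨a⟩; distinct elements may generate the same one (a cyclic group of order d has φ(d) generators).
Cyclic subgroups by order — order 1: 1; order 2: 3; order 5: 1; order 10: 3.
Total: 8.

8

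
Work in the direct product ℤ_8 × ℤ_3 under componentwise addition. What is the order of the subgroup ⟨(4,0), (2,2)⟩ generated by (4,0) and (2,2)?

12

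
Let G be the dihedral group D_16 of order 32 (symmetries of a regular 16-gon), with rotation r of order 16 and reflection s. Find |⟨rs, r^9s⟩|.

|⟨rs⟩| = 2 and |⟨r^9s⟩| = 2, so |H| is a multiple of lcm(2, 2) = 2 and divides |G| = 32.
Closing under the operation: H = {e, r^8, rs, r^9s}, so |H| = 4.

4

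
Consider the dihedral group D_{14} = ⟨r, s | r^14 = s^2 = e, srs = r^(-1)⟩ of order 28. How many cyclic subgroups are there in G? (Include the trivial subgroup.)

18

Each element a generates a cyclic subgroup ⟨a⟩; distinct elements may generate the same one (a cyclic group of order d has φ(d) generators).
Cyclic subgroups by order — order 1: 1; order 2: 15; order 7: 1; order 14: 1.
Total: 18.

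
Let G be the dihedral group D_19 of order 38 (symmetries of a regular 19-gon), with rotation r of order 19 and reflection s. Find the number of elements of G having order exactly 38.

No element of G has order 38 (even though 38 | 38).

0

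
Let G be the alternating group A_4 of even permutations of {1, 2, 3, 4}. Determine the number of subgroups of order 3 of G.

|G| = 12 and 3 | 12, so subgroups of order 3 are possible by Lagrange.
The subgroups of order 3 are: {e, (1 2 3), (1 3 2)}; {e, (1 2 4), (1 4 2)}; {e, (1 3 4), (1 4 3)}; {e, (2 3 4), (2 4 3)}.
So G has 4 subgroups of order 3.

4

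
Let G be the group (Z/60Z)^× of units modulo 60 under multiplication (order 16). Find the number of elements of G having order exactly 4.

8

The elements of order 4 are: 7, 13, 17, 23, 37, 43, 47, 53.
That's 8.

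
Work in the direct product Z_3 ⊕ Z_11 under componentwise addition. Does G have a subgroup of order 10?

No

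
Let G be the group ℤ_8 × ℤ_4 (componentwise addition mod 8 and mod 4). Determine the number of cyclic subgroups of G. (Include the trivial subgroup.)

14

Each element a generates a cyclic subgroup ⟨a⟩; distinct elements may generate the same one (a cyclic group of order d has φ(d) generators).
Cyclic subgroups by order — order 1: 1; order 2: 3; order 4: 6; order 8: 4.
Total: 14.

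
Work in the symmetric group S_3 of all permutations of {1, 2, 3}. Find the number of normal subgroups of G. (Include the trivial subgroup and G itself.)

3

G has 6 subgroups. Checking conjugation-invariance by order — order 1: 1/1 normal; order 2: 0/3 normal; order 3: 1/1 normal; order 6: 1/1 normal.
Total normal subgroups: 3.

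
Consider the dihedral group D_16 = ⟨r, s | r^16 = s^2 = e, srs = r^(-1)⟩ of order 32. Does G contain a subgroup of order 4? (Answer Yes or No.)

Yes

4 | 32. A subgroup of order 4 is {e, r^8, r^2s, r^10s}.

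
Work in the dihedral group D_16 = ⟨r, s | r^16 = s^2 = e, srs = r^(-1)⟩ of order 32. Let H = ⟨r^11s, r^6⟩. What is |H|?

16

|⟨r^11s⟩| = 2 and |⟨r^6⟩| = 8, so |H| is a multiple of lcm(2, 8) = 8 and divides |G| = 32.
Closing under the operation: H = {e, r^2, r^4, r^6, r^8, r^10, r^12, r^14, rs, r^3s, r^5s, r^7s, r^9s, r^11s, r^13s, r^15s}, so |H| = 16.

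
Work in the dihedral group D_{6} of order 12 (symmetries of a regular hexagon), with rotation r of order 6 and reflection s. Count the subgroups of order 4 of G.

3

|G| = 12 and 4 | 12, so subgroups of order 4 are possible by Lagrange.
The subgroups of order 4 are: {e, r^3, r^2s, r^5s}; {e, r^3, s, r^3s}; {e, r^3, rs, r^4s}.
So G has 3 subgroups of order 4.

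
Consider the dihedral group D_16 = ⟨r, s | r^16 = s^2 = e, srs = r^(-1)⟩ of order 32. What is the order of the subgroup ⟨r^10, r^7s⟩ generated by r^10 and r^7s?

|⟨r^10⟩| = 8 and |⟨r^7s⟩| = 2, so |H| is a multiple of lcm(8, 2) = 8 and divides |G| = 32.
Closing under the operation: H = {e, r^2, r^4, r^6, r^8, r^10, r^12, r^14, rs, r^3s, r^5s, r^7s, r^9s, r^11s, r^13s, r^15s}, so |H| = 16.

16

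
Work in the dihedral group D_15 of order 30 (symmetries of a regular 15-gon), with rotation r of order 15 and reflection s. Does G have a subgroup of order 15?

Yes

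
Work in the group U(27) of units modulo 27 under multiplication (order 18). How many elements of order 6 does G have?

The elements of order 6 are: 8, 17.
That's 2.

2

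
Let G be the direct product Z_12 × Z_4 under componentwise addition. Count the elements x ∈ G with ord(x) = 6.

6

An element (a,b) has order lcm(ord(a), ord(b)); count pairs with lcm equal to 6.
Enumerating gives 6 such elements.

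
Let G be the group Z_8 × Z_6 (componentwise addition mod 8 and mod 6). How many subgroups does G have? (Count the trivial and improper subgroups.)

|G| = 48, so by Lagrange every subgroup order divides 48. Divisors: 1, 2, 3, 4, 6, 8, 12, 16, 24, 48.
Subgroups by order — order 1: 1; order 2: 3; order 3: 1; order 4: 3; order 6: 3; order 8: 3; order 12: 3; order 16: 1; order 24: 3; order 48: 1.
Total: 1 + 3 + 1 + 3 + 3 + 3 + 3 + 1 + 3 + 1 = 22.

22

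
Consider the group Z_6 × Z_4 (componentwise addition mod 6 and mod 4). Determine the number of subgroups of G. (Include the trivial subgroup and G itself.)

16

|G| = 24, so by Lagrange every subgroup order divides 24. Divisors: 1, 2, 3, 4, 6, 8, 12, 24.
Subgroups by order — order 1: 1; order 2: 3; order 3: 1; order 4: 3; order 6: 3; order 8: 1; order 12: 3; order 24: 1.
Total: 1 + 3 + 1 + 3 + 3 + 1 + 3 + 1 = 16.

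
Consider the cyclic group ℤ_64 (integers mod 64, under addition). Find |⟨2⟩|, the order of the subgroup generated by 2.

32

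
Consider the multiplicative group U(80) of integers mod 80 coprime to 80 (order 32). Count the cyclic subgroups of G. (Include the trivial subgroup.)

Each element a generates a cyclic subgroup ⟨a⟩; distinct elements may generate the same one (a cyclic group of order d has φ(d) generators).
Cyclic subgroups by order — order 1: 1; order 2: 7; order 4: 12.
Total: 20.

20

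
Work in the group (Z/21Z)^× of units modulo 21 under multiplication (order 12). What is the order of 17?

6

Compute successive powers of 17 mod 21: 17, 16, 20, 4, 5, 1; 17^6 ≡ 1 (mod 21).
So |⟨17⟩| = 6.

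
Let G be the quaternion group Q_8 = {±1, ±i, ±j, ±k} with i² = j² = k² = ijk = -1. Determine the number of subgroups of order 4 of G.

3

|G| = 8 and 4 | 8, so subgroups of order 4 are possible by Lagrange.
The subgroups of order 4 are: {1, -1, i, -i}; {1, -1, j, -j}; {1, -1, k, -k}.
So G has 3 subgroups of order 4.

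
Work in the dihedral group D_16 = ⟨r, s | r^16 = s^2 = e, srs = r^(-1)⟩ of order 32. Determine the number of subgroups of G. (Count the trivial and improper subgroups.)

36

|G| = 32, so by Lagrange every subgroup order divides 32. Divisors: 1, 2, 4, 8, 16, 32.
Subgroups by order — order 1: 1; order 2: 17; order 4: 9; order 8: 5; order 16: 3; order 32: 1.
Total: 1 + 17 + 9 + 5 + 3 + 1 = 36.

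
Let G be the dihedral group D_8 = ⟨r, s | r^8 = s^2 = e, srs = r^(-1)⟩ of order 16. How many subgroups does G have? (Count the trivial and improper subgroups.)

19

|G| = 16, so by Lagrange every subgroup order divides 16. Divisors: 1, 2, 4, 8, 16.
Subgroups by order — order 1: 1; order 2: 9; order 4: 5; order 8: 3; order 16: 1.
Total: 1 + 9 + 5 + 3 + 1 = 19.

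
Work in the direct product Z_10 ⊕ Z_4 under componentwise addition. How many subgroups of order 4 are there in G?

|G| = 40 and 4 | 40, so subgroups of order 4 are possible by Lagrange.
The subgroups of order 4 are: {(0,0), (0,1), (0,2), (0,3)}; {(0,0), (0,2), (5,0), (5,2)}; {(0,0), (0,2), (5,1), (5,3)}.
So G has 3 subgroups of order 4.

3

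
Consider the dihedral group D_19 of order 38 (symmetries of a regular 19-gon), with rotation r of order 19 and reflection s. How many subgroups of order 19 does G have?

1

|G| = 38 and 19 | 38, so subgroups of order 19 are possible by Lagrange.
The subgroups of order 19 are: {e, r, r^2, r^3, r^4, r^5, r^6, r^7, r^8, r^9, r^10, r^11, r^12, r^13, r^14, r^15, r^16, r^17, r^18}.
So G has 1 subgroup of order 19.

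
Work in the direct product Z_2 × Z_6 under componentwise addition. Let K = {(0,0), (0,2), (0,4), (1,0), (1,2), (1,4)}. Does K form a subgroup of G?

Yes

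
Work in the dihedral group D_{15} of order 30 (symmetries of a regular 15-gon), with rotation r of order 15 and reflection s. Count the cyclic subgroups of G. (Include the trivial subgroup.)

Group the elements of G by the cyclic subgroup they generate; each cyclic subgroup of order d accounts for φ(d) elements.
Cyclic subgroups by order — order 1: 1; order 2: 15; order 3: 1; order 5: 1; order 15: 1.
Total: 19.

19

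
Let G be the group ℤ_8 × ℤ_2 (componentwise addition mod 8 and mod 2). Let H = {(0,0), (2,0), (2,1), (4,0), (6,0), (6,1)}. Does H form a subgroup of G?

|H| = 6 does not divide |G| = 16, so by Lagrange H is not a subgroup.

No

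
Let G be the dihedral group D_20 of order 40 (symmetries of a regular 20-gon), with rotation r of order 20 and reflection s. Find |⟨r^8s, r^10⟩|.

|⟨r^8s⟩| = 2 and |⟨r^10⟩| = 2, so |H| is a multiple of lcm(2, 2) = 2 and divides |G| = 40.
Closing under the operation: H = {e, r^10, r^8s, r^18s}, so |H| = 4.

4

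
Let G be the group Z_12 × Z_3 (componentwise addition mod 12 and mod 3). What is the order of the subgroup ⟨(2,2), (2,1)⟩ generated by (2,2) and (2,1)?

|⟨(2,2)⟩| = 6 and |⟨(2,1)⟩| = 6, so |H| is a multiple of lcm(6, 6) = 6 and divides |G| = 36.
Closing under the operation: H = {(0,0), (0,1), (0,2), (2,0), (2,1), (2,2), (4,0), (4,1), (4,2), (6,0), (6,1), (6,2), (8,0), (8,1), (8,2), (10,0), (10,1), (10,2)}, so |H| = 18.

18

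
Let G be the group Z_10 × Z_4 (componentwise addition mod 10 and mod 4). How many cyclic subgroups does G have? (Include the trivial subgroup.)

12

A cyclic subgroup of order d is generated by each of its φ(d) elements of order d, so the cyclic subgroups of order d number (#elements of order d)/φ(d).
Cyclic subgroups by order — order 1: 1; order 2: 3; order 4: 2; order 5: 1; order 10: 3; order 20: 2.
Total: 12.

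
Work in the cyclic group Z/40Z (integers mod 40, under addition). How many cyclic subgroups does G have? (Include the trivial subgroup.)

8

A cyclic subgroup of order d is generated by each of its φ(d) elements of order d, so the cyclic subgroups of order d number (#elements of order d)/φ(d).
Cyclic subgroups by order — order 1: 1; order 2: 1; order 4: 1; order 5: 1; order 8: 1; order 10: 1; order 20: 1; order 40: 1.
Total: 8.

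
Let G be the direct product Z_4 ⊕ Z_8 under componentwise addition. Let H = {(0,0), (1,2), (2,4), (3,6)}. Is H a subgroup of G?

Yes

|H| = 4 divides |G| = 32, consistent with Lagrange.
H contains the identity, every element's inverse is in H, and H is closed under +: it is a subgroup.
In fact H = ⟨(1,2)⟩.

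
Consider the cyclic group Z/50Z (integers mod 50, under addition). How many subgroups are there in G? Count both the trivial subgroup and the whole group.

Subgroups of the cyclic group Z/50Z correspond bijectively to divisors of 50.
Divisors of 50: 1, 2, 5, 10, 25, 50.
So Z/50Z has 6 subgroups.

6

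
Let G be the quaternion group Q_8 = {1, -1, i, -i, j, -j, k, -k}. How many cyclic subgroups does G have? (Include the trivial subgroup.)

5

Group the elements of G by the cyclic subgroup they generate; each cyclic subgroup of order d accounts for φ(d) elements.
Cyclic subgroups by order — order 1: 1; order 2: 1; order 4: 3.
Total: 5.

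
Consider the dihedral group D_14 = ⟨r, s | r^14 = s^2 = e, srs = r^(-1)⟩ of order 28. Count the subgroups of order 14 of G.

3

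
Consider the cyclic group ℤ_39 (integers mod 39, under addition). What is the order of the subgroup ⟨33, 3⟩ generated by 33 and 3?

|⟨33⟩| = 13 and |⟨3⟩| = 13, so |H| is a multiple of lcm(13, 13) = 13 and divides |G| = 39.
Closing under the operation: H = {0, 3, 6, 9, 12, 15, 18, 21, 24, 27, 30, 33, 36}, so |H| = 13.

13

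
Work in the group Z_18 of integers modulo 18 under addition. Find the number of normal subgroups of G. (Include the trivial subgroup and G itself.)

G is abelian, so every subgroup is normal.
G has 6 subgroups in total, hence 6 normal subgroups.

6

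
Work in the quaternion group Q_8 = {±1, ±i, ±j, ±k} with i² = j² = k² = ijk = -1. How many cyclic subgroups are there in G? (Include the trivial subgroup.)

Each element a generates a cyclic subgroup ⟨a⟩; distinct elements may generate the same one (a cyclic group of order d has φ(d) generators).
Cyclic subgroups by order — order 1: 1; order 2: 1; order 4: 3.
Total: 5.

5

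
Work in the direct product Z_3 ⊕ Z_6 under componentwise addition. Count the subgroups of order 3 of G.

|G| = 18 and 3 | 18, so subgroups of order 3 are possible by Lagrange.
The subgroups of order 3 are: {(0,0), (0,2), (0,4)}; {(0,0), (1,0), (2,0)}; {(0,0), (1,2), (2,4)}; {(0,0), (1,4), (2,2)}.
So G has 4 subgroups of order 3.

4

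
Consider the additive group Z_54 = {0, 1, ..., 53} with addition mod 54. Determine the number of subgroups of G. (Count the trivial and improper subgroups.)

8

A cyclic group of order 54 has exactly one subgroup for each divisor of 54.
Divisors of 54: 1, 2, 3, 6, 9, 18, 27, 54.
So Z_54 has 8 subgroups.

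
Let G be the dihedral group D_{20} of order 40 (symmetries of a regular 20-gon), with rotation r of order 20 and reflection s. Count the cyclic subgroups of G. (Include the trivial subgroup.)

Each element a generates a cyclic subgroup ⟨a⟩; distinct elements may generate the same one (a cyclic group of order d has φ(d) generators).
Cyclic subgroups by order — order 1: 1; order 2: 21; order 4: 1; order 5: 1; order 10: 1; order 20: 1.
Total: 26.

26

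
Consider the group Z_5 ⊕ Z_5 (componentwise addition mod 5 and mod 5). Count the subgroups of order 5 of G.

6

|G| = 25 and 5 | 25, so subgroups of order 5 are possible by Lagrange.
The subgroups of order 5 are: {(0,0), (0,1), (0,2), (0,3), (0,4)}; {(0,0), (1,0), (2,0), (3,0), (4,0)}; {(0,0), (1,1), (2,2), (3,3), (4,4)}; {(0,0), (1,2), (2,4), (3,1), (4,3)}; … (6 in all).
So G has 6 subgroups of order 5.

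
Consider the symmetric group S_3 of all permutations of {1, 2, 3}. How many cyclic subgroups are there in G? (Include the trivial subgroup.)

5

A cyclic subgroup of order d is generated by each of its φ(d) elements of order d, so the cyclic subgroups of order d number (#elements of order d)/φ(d).
Cyclic subgroups by order — order 1: 1; order 2: 3; order 3: 1.
Total: 5.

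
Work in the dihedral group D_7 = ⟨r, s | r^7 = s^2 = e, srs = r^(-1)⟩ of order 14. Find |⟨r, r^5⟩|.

7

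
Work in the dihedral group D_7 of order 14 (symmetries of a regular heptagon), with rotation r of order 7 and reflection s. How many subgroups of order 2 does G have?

7

|G| = 14 and 2 | 14, so subgroups of order 2 are possible by Lagrange.
The subgroups of order 2 are: {e, r^2s}; {e, r^3s}; {e, r^4s}; {e, r^5s}; … (7 in all).
So G has 7 subgroups of order 2.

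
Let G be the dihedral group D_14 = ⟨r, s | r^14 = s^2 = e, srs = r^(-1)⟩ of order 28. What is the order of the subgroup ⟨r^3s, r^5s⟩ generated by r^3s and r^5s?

|⟨r^3s⟩| = 2 and |⟨r^5s⟩| = 2, so |H| is a multiple of lcm(2, 2) = 2 and divides |G| = 28.
Closing under the operation: H = {e, r^2, r^4, r^6, r^8, r^10, r^12, rs, r^3s, r^5s, r^7s, r^9s, r^11s, r^13s}, so |H| = 14.

14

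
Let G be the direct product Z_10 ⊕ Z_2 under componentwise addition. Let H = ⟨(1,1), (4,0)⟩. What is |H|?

|⟨(1,1)⟩| = 10 and |⟨(4,0)⟩| = 5, so |H| is a multiple of lcm(10, 5) = 10 and divides |G| = 20.
Closing under the operation: H = {(0,0), (1,1), (2,0), (3,1), (4,0), (5,1), (6,0), (7,1), (8,0), (9,1)}, so |H| = 10.

10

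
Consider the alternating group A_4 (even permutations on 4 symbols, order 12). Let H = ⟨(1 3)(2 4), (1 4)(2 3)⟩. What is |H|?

4

|⟨(1 3)(2 4)⟩| = 2 and |⟨(1 4)(2 3)⟩| = 2, so |H| is a multiple of lcm(2, 2) = 2 and divides |G| = 12.
Closing under the operation: H = {e, (1 2)(3 4), (1 3)(2 4), (1 4)(2 3)}, so |H| = 4.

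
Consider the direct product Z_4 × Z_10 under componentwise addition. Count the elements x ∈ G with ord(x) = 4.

An element (a,b) has order lcm(ord(a), ord(b)); count pairs with lcm equal to 4.
Enumerating gives 4 such elements.

4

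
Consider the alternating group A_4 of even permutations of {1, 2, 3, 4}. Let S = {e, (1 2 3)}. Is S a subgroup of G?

(1 2 3) ∈ S but its inverse (1 3 2) ∉ S, so S is not a subgroup.

No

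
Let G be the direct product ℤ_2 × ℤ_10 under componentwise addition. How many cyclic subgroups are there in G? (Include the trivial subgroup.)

8

Group the elements of G by the cyclic subgroup they generate; each cyclic subgroup of order d accounts for φ(d) elements.
Cyclic subgroups by order — order 1: 1; order 2: 3; order 5: 1; order 10: 3.
Total: 8.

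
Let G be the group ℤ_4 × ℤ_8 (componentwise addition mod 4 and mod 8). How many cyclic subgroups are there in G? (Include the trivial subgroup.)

Each element a generates a cyclic subgroup ⟨a⟩; distinct elements may generate the same one (a cyclic group of order d has φ(d) generators).
Cyclic subgroups by order — order 1: 1; order 2: 3; order 4: 6; order 8: 4.
Total: 14.

14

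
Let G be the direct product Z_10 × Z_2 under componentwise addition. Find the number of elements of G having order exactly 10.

12

An element (a,b) has order lcm(ord(a), ord(b)); count pairs with lcm equal to 10.
Enumerating gives 12 such elements.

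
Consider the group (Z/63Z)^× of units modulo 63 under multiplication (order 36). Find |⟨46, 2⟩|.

|⟨46⟩| = 3 and |⟨2⟩| = 6, so |H| is a multiple of lcm(3, 6) = 6 and divides |G| = 36.
Closing under the operation: H = {1, 2, 4, 8, 11, 16, 22, 23, 25, 29, 32, 37, 43, 44, 46, 50, 53, 58}, so |H| = 18.

18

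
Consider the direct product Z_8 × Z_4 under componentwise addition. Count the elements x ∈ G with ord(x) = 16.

An element (a,b) has order lcm(ord(a), ord(b)); count pairs with lcm equal to 16.
Enumerating gives 0 such elements.

0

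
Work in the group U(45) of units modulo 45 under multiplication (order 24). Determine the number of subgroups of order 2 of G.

3

|G| = 24 and 2 | 24, so subgroups of order 2 are possible by Lagrange.
The subgroups of order 2 are: {1, 19}; {1, 26}; {1, 44}.
So G has 3 subgroups of order 2.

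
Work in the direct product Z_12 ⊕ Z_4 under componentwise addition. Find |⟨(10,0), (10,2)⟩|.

12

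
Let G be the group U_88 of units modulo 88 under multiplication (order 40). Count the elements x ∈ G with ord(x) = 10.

Enumerating element orders in G gives 28 elements of order 10.

28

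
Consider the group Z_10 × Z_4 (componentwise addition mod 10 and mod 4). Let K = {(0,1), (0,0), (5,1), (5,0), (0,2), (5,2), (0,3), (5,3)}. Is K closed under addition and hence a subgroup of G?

|K| = 8 divides |G| = 40, consistent with Lagrange.
K contains the identity, every element's inverse is in K, and K is closed under +: it is a subgroup.

Yes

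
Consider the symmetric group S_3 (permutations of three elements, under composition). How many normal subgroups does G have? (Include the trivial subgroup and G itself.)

G has 6 subgroups. Checking conjugation-invariance by order — order 1: 1/1 normal; order 2: 0/3 normal; order 3: 1/1 normal; order 6: 1/1 normal.
Total normal subgroups: 3.

3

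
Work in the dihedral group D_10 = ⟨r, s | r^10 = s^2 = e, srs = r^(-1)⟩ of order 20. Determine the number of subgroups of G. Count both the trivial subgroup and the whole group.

|G| = 20, so by Lagrange every subgroup order divides 20. Divisors: 1, 2, 4, 5, 10, 20.
Subgroups by order — order 1: 1; order 2: 11; order 4: 5; order 5: 1; order 10: 3; order 20: 1.
Total: 1 + 11 + 5 + 1 + 3 + 1 = 22.

22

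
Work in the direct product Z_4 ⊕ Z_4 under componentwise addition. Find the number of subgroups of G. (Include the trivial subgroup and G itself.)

15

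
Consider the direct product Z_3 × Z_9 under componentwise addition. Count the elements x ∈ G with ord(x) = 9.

18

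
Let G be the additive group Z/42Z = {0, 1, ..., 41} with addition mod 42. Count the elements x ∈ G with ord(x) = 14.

6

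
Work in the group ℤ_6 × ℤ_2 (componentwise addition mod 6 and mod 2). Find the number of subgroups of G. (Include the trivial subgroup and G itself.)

|G| = 12, so by Lagrange every subgroup order divides 12. Divisors: 1, 2, 3, 4, 6, 12.
Subgroups by order — order 1: 1; order 2: 3; order 3: 1; order 4: 1; order 6: 3; order 12: 1.
Total: 1 + 3 + 1 + 1 + 3 + 1 = 10.

10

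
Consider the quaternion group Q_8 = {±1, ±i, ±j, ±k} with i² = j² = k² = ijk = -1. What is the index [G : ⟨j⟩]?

|⟨j⟩| = 4 and |G| = 8.
By Lagrange, [G : H] = |G|/|H| = 8/4 = 2.

2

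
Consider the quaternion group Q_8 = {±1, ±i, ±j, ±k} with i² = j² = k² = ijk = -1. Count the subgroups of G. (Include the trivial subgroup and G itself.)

6

|G| = 8, so by Lagrange every subgroup order divides 8. Divisors: 1, 2, 4, 8.
Subgroups by order — order 1: 1; order 2: 1; order 4: 3; order 8: 1.
Total: 1 + 1 + 3 + 1 = 6.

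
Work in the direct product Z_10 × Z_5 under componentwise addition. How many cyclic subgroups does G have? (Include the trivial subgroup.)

14

A cyclic subgroup of order d is generated by each of its φ(d) elements of order d, so the cyclic subgroups of order d number (#elements of order d)/φ(d).
Cyclic subgroups by order — order 1: 1; order 2: 1; order 5: 6; order 10: 6.
Total: 14.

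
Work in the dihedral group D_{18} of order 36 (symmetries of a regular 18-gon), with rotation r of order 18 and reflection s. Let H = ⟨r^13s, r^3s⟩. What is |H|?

18

|⟨r^13s⟩| = 2 and |⟨r^3s⟩| = 2, so |H| is a multiple of lcm(2, 2) = 2 and divides |G| = 36.
Closing under the operation: H = {e, r^2, r^4, r^6, r^8, r^10, r^12, r^14, r^16, rs, r^3s, r^5s, r^7s, r^9s, r^11s, r^13s, r^15s, r^17s}, so |H| = 18.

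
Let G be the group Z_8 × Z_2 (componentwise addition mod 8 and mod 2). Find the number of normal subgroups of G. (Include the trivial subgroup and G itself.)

G is abelian, so every subgroup is normal.
G has 11 subgroups in total, hence 11 normal subgroups.

11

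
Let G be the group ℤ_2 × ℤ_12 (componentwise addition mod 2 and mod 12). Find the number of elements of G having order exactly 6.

An element (a,b) has order lcm(ord(a), ord(b)); count pairs with lcm equal to 6.
Enumerating gives 6 such elements.

6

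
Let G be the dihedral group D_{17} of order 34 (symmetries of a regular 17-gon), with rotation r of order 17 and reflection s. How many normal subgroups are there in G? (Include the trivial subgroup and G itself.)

3

G has 20 subgroups. Checking conjugation-invariance by order — order 1: 1/1 normal; order 2: 0/17 normal; order 17: 1/1 normal; order 34: 1/1 normal.
Total normal subgroups: 3.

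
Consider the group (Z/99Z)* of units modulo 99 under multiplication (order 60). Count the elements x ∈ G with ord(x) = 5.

4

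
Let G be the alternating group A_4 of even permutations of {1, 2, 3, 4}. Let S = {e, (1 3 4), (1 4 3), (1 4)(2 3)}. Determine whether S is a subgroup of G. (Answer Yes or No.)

Closure fails: (1 4 3) ∘ (1 4)(2 3) = (1 3 2) ∉ S. So S is not a subgroup.

No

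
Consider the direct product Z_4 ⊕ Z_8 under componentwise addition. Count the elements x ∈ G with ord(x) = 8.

16

An element (a,b) has order lcm(ord(a), ord(b)); count pairs with lcm equal to 8.
Enumerating gives 16 such elements.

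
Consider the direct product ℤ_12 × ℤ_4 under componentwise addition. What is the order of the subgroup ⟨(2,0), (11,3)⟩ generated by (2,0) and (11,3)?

|⟨(2,0)⟩| = 6 and |⟨(11,3)⟩| = 12, so |H| is a multiple of lcm(6, 12) = 12 and divides |G| = 48.
Closing under the operation: H = {(0,0), (0,2), (1,1), (1,3), (2,0), (2,2), (3,1), (3,3), (4,0), (4,2), (5,1), (5,3), (6,0), (6,2), (7,1), (7,3), (8,0), (8,2), (9,1), (9,3), (10,0), (10,2), (11,1), (11,3)}, so |H| = 24.

24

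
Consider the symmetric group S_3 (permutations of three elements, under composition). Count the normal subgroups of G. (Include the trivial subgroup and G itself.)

3

G has 6 subgroups. Checking conjugation-invariance by order — order 1: 1/1 normal; order 2: 0/3 normal; order 3: 1/1 normal; order 6: 1/1 normal.
Total normal subgroups: 3.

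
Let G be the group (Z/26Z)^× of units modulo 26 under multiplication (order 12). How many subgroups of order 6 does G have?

|G| = 12 and 6 | 12, so subgroups of order 6 are possible by Lagrange.
The subgroups of order 6 are: {1, 3, 9, 17, 23, 25}.
So G has 1 subgroup of order 6.

1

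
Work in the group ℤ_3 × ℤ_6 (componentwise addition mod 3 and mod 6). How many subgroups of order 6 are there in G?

4

|G| = 18 and 6 | 18, so subgroups of order 6 are possible by Lagrange.
The subgroups of order 6 are: {(0,0), (0,1), (0,2), (0,3), (0,4), (0,5)}; {(0,0), (0,3), (1,0), (1,3), (2,0), (2,3)}; {(0,0), (0,3), (1,1), (1,4), (2,2), (2,5)}; {(0,0), (0,3), (1,2), (1,5), (2,1), (2,4)}.
So G has 4 subgroups of order 6.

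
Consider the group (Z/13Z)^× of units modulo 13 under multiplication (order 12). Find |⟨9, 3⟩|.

|⟨9⟩| = 3 and |⟨3⟩| = 3, so |H| is a multiple of lcm(3, 3) = 3 and divides |G| = 12.
Closing under the operation: H = {1, 3, 9}, so |H| = 3.

3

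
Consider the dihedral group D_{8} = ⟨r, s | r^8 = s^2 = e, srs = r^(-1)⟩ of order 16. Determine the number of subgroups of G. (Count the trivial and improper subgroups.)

19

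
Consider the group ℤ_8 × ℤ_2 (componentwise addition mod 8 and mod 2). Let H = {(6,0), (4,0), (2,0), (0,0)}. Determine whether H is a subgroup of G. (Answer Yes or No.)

|H| = 4 divides |G| = 16, consistent with Lagrange.
H contains the identity, every element's inverse is in H, and H is closed under +: it is a subgroup.
In fact H = ⟨(6,0)⟩.

Yes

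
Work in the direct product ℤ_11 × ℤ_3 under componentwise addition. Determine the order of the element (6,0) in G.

11

The order of (6,0) in Z_11 × Z_3 is lcm(ord(6) in Z_11, ord(0) in Z_3).
ord(6) = 11 and ord(0) = 1, so |⟨(6,0)⟩| = lcm(11, 1) = 11.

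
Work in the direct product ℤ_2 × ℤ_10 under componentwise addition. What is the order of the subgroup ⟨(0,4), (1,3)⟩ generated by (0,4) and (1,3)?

10

|⟨(0,4)⟩| = 5 and |⟨(1,3)⟩| = 10, so |H| is a multiple of lcm(5, 10) = 10 and divides |G| = 20.
Closing under the operation: H = {(0,0), (0,2), (0,4), (0,6), (0,8), (1,1), (1,3), (1,5), (1,7), (1,9)}, so |H| = 10.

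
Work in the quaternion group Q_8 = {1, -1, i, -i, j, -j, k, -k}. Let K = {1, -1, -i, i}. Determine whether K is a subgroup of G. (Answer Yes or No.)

Yes

|K| = 4 divides |G| = 8, consistent with Lagrange.
K contains the identity, every element's inverse is in K, and K is closed under ·: it is a subgroup.
In fact K = ⟨-i⟩.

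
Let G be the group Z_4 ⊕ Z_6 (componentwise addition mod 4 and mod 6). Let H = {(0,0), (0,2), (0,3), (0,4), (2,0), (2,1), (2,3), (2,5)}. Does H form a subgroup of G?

No

Closure fails: (0,4) + (0,3) = (0,1) ∉ H. So H is not a subgroup.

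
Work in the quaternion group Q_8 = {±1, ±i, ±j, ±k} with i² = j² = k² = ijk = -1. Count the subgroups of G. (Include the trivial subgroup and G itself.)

6

|G| = 8, so by Lagrange every subgroup order divides 8. Divisors: 1, 2, 4, 8.
Subgroups by order — order 1: 1; order 2: 1; order 4: 3; order 8: 1.
Total: 1 + 1 + 3 + 1 = 6.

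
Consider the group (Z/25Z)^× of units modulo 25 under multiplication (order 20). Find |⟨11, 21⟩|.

|⟨11⟩| = 5 and |⟨21⟩| = 5, so |H| is a multiple of lcm(5, 5) = 5 and divides |G| = 20.
Closing under the operation: H = {1, 6, 11, 16, 21}, so |H| = 5.

5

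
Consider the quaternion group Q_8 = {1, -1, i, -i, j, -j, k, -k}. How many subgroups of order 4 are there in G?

|G| = 8 and 4 | 8, so subgroups of order 4 are possible by Lagrange.
The subgroups of order 4 are: {1, -1, i, -i}; {1, -1, j, -j}; {1, -1, k, -k}.
So G has 3 subgroups of order 4.

3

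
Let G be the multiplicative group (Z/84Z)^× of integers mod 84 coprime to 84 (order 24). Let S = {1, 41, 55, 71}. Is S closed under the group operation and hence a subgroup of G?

Yes

|S| = 4 divides |G| = 24, consistent with Lagrange.
S contains the identity, every element's inverse is in S, and S is closed under ·: it is a subgroup.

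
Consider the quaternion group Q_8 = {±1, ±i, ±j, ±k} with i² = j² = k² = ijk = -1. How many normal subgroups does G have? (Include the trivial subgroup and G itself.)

G has 6 subgroups. Checking conjugation-invariance by order — order 1: 1/1 normal; order 2: 1/1 normal; order 4: 3/3 normal; order 8: 1/1 normal.
Total normal subgroups: 6.

6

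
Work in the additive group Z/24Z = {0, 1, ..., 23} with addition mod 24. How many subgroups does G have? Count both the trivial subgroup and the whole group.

8

A cyclic group of order 24 has exactly one subgroup for each divisor of 24.
Divisors of 24: 1, 2, 3, 4, 6, 8, 12, 24.
So Z/24Z has 8 subgroups.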